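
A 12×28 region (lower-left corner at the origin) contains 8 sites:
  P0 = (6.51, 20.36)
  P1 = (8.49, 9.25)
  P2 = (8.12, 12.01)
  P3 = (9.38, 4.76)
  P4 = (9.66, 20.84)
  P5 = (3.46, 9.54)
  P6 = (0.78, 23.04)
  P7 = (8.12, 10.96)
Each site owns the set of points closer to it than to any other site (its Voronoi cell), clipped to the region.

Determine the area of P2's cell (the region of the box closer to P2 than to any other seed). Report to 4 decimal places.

1. box [0,12]×[0,28]: [(0, 0) (12, 0) (12, 28) (0, 28)]
2. ⊥bis P2·P0 via (7.315,16.185): [(0, 14.7746) (0, 0) (12, 0) (12, 17.0883)]  |A|=191.1774
3. ⊥bis P2·P1 via (8.305,10.63): [(0, 14.7746) (0, 9.5166) (12, 11.1253) (12, 17.0883)]  |A|=67.3254
4. ⊥bis P2·P3 via (8.75,8.385): [(0, 14.7746) (0, 9.5166) (12, 11.1253) (12, 17.0883)]  |A|=67.3254
5. ⊥bis P2·P4 via (8.89,16.425): [(8.7166, 16.4552) (0, 14.7746) (0, 9.5166) (12, 11.1253) (12, 15.8826)]  |A|=65.346
6. ⊥bis P2·P5 via (5.79,10.775): [(8.7166, 16.4552) (3.3298, 15.4166) (6.0286, 10.3248) (12, 11.1253) (12, 15.8826)]  |A|=40.1535
7. ⊥bis P2·P6 via (4.45,17.525): [(8.7166, 16.4552) (3.3298, 15.4166) (6.0286, 10.3248) (12, 11.1253) (12, 15.8826)]  |A|=40.1535
8. ⊥bis P2·P7 via (8.12,11.485): [(8.7166, 16.4552) (3.3298, 15.4166) (5.4137, 11.485) (12, 11.485) (12, 15.8826)]  |A|=35.259
9. canonical 5-gon: [(8.7166, 16.4552) (3.3298, 15.4166) (5.4137, 11.485) (12, 11.485) (12, 15.8826)]
10. shoelace: 35.259

Area of P2's cell: 35.2590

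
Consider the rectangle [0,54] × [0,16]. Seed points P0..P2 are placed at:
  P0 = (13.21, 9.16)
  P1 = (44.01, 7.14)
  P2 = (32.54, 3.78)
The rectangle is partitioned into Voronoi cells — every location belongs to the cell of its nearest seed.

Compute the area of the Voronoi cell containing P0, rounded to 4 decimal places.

Area of P0's cell: 372.8134

1. box [0,54]×[0,16]: [(0, 0) (54, 0) (54, 16) (0, 16)]
2. ⊥bis P0·P1 via (28.61,8.15): [(0, 0) (28.0755, 0) (29.1248, 16) (0, 16)]  |A|=457.6026
3. ⊥bis P0·P2 via (22.875,6.47): [(0, 0) (21.0742, 0) (25.5274, 16) (0, 16)]  |A|=372.8134
4. canonical 4-gon: [(0, 0) (21.0742, 0) (25.5274, 16) (0, 16)]
5. shoelace: 372.8134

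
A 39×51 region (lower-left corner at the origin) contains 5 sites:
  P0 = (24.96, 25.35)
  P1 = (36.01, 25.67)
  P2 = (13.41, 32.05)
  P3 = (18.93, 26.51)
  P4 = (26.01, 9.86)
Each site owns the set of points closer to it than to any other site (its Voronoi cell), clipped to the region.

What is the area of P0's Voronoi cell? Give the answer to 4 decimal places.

Area of P0's cell: 190.5576

1. box [0,39]×[0,51]: [(0, 0) (39, 0) (39, 51) (0, 51)]
2. ⊥bis P0·P1 via (30.485,25.51): [(0, 0) (31.2238, 0) (29.7468, 51) (0, 51)]  |A|=1554.7498
3. ⊥bis P0·P2 via (19.185,28.7): [(2.5365, 0) (31.2238, 0) (29.8597, 47.1019)]  |A|=675.6121
4. ⊥bis P0·P3 via (21.945,25.93): [(24.1117, 37.193) (16.9568, 0) (31.2238, 0) (29.8597, 47.1019)]  |A|=407.4451
5. ⊥bis P0·P4 via (25.485,17.605): [(24.1117, 37.193) (20.2756, 17.2519) (30.7037, 17.9588) (29.8597, 47.1019)]  |A|=190.5576
6. canonical 4-gon: [(24.1117, 37.193) (20.2756, 17.2519) (30.7037, 17.9588) (29.8597, 47.1019)]
7. shoelace: 190.5576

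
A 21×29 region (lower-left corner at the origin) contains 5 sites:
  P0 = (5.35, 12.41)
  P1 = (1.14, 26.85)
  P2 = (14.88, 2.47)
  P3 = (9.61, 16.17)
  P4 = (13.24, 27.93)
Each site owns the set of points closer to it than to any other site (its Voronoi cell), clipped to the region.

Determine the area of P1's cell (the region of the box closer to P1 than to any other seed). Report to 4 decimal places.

1. box [0,21]×[0,29]: [(0, 0) (21, 0) (21, 29) (0, 29)]
2. ⊥bis P1·P0 via (3.245,19.63): [(0, 18.6839) (21, 24.8065) (21, 29) (0, 29)]  |A|=152.3507
3. ⊥bis P1·P2 via (8.01,14.66): [(0, 18.6839) (21, 24.8065) (21, 29) (0, 29)]  |A|=152.3507
4. ⊥bis P1·P3 via (5.375,21.51): [(0, 18.6839) (2.8646, 19.5191) (14.8193, 29) (0, 29)]  |A|=85.026
5. ⊥bis P1·P4 via (7.19,27.39): [(0, 18.6839) (2.8646, 19.5191) (7.5601, 23.243) (7.0463, 29) (0, 29)]  |A|=62.6514
6. canonical 5-gon: [(0, 18.6839) (2.8646, 19.5191) (7.5601, 23.243) (7.0463, 29) (0, 29)]
7. shoelace: 62.6514

Area of P1's cell: 62.6514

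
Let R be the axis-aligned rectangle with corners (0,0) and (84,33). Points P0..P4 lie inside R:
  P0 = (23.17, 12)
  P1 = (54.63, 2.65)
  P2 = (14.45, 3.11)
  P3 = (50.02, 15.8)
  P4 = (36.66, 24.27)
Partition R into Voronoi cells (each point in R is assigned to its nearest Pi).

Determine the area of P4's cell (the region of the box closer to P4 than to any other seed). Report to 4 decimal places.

Area of P4's cell: 400.5693

1. box [0,84]×[0,33]: [(0, 0) (84, 0) (84, 33) (0, 33)]
2. ⊥bis P4·P0 via (29.915,18.135): [(46.4099, 0) (84, 0) (84, 33) (16.3944, 33)]  |A|=1735.7295
3. ⊥bis P4·P1 via (45.645,13.46): [(39.1087, 8.0272) (69.1539, 33) (16.3944, 33)]  |A|=658.7771
4. ⊥bis P4·P2 via (25.555,13.69): [(39.1087, 8.0272) (69.1539, 33) (16.3944, 33)]  |A|=658.7771
5. ⊥bis P4·P3 via (43.34,20.035): [(37.1161, 10.2179) (51.5596, 33) (16.3944, 33)]  |A|=400.5693
6. canonical 3-gon: [(37.1161, 10.2179) (51.5596, 33) (16.3944, 33)]
7. shoelace: 400.5693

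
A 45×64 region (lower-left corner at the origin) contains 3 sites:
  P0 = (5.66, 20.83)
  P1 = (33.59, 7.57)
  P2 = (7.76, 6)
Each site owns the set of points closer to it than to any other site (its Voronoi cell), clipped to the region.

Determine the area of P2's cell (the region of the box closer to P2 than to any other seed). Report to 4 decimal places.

1. box [0,45]×[0,64]: [(0, 0) (45, 0) (45, 64) (0, 64)]
2. ⊥bis P2·P0 via (6.71,13.415): [(0, 12.4648) (0, 0) (45, 0) (45, 18.837)]  |A|=704.2923
3. ⊥bis P2·P1 via (20.675,6.785): [(20.1563, 15.3191) (0, 12.4648) (0, 0) (21.0874, 0)]  |A|=287.1419
4. canonical 4-gon: [(20.1563, 15.3191) (0, 12.4648) (0, 0) (21.0874, 0)]
5. shoelace: 287.1419

Area of P2's cell: 287.1419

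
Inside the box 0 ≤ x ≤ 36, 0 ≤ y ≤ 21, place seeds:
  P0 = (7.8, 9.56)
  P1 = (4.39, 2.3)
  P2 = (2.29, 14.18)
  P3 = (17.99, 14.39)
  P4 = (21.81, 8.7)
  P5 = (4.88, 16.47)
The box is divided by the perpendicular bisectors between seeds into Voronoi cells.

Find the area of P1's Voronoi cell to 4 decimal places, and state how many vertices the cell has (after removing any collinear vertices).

1. box [0,36]×[0,21]: [(0, 0) (36, 0) (36, 21) (0, 21)]
2. ⊥bis P1·P0 via (6.095,5.93): [(0, 8.7928) (0, 0) (18.7202, 0)]  |A|=82.3013
3. ⊥bis P1·P2 via (3.34,8.24): [(1.7684, 7.9622) (0, 7.6496) (0, 0) (18.7202, 0)]  |A|=81.2905
4. ⊥bis P1·P3 via (11.19,8.345): [(18.5284, 0.0901) (1.7684, 7.9622) (0, 7.6496) (0, 0) (18.6085, 0)]  |A|=81.2855
5. ⊥bis P1·P4 via (13.1,5.5): [(14.37, 2.0433) (1.7684, 7.9622) (0, 7.6496) (0, 0) (15.1207, 0)]  |A|=77.6132
6. ⊥bis P1·P5 via (4.635,9.385): [(14.37, 2.0433) (1.7684, 7.9622) (0, 7.6496) (0, 0) (15.1207, 0)]  |A|=77.6132
7. canonical 5-gon: [(14.37, 2.0433) (1.7684, 7.9622) (0, 7.6496) (0, 0) (15.1207, 0)]
8. shoelace: 77.6132

Area of P1's cell: 77.6132 (5 vertices)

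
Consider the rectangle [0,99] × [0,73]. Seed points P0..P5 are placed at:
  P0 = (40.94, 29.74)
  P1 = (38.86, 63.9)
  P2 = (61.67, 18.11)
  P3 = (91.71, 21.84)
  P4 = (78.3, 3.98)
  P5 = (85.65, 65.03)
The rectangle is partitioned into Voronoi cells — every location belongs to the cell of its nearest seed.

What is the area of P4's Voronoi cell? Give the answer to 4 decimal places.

Area of P4's cell: 392.7751

1. box [0,99]×[0,73]: [(0, 0) (99, 0) (99, 73) (0, 73)]
2. ⊥bis P4·P0 via (59.62,16.86): [(47.9949, 0) (99, 0) (99, 73) (98.329, 73)]  |A|=1886.1793
3. ⊥bis P4·P1 via (58.58,33.94): [(82.0472, 49.3863) (47.9949, 0) (99, 0) (99, 60.5449)]  |A|=1772.6815
4. ⊥bis P4·P2 via (69.985,11.045): [(60.6004, 0) (99, 0) (99, 45.1936)]  |A|=867.7077
5. ⊥bis P4·P3 via (85.005,12.91): [(76.8025, 19.0687) (60.6004, 0) (99, 0) (99, 2.402)]  |A|=392.7751
6. ⊥bis P4·P5 via (81.975,34.505): [(76.8025, 19.0687) (60.6004, 0) (99, 0) (99, 2.402)]  |A|=392.7751
7. canonical 4-gon: [(76.8025, 19.0687) (60.6004, 0) (99, 0) (99, 2.402)]
8. shoelace: 392.7751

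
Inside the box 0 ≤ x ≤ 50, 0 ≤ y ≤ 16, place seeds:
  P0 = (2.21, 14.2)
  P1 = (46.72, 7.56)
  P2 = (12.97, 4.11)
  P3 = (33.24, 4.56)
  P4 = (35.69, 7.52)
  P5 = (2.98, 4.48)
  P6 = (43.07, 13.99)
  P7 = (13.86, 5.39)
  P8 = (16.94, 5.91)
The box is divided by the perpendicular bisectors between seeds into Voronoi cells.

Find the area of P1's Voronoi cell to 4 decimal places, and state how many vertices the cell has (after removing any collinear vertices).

Area of P1's cell: 98.1764 (5 vertices)

1. box [0,50]×[0,16]: [(0, 0) (50, 0) (50, 16) (0, 16)]
2. ⊥bis P1·P0 via (24.465,10.88): [(22.8419, 0) (50, 0) (50, 16) (25.2288, 16)]  |A|=415.4342
3. ⊥bis P1·P2 via (29.845,5.835): [(30.4415, 0) (50, 0) (50, 16) (28.8059, 16)]  |A|=326.021
4. ⊥bis P1·P3 via (39.98,6.06): [(41.3287, 0) (50, 0) (50, 16) (37.7678, 16)]  |A|=167.228
5. ⊥bis P1·P4 via (41.205,7.54): [(41.2307, 0.44) (41.3287, 0) (50, 0) (50, 16) (41.1743, 16)]  |A|=140.7255
6. ⊥bis P1·P5 via (24.85,6.02): [(41.2307, 0.44) (41.3287, 0) (50, 0) (50, 16) (41.1743, 16)]  |A|=140.7255
7. ⊥bis P1·P6 via (44.895,10.775): [(41.2009, 8.678) (41.2307, 0.44) (41.3287, 0) (50, 0) (50, 13.6729)]  |A|=98.1764
8. ⊥bis P1·P7 via (30.29,6.475): [(41.2009, 8.678) (41.2307, 0.44) (41.3287, 0) (50, 0) (50, 13.6729)]  |A|=98.1764
9. ⊥bis P1·P8 via (31.83,6.735): [(41.2009, 8.678) (41.2307, 0.44) (41.3287, 0) (50, 0) (50, 13.6729)]  |A|=98.1764
10. canonical 5-gon: [(41.2009, 8.678) (41.2307, 0.44) (41.3287, 0) (50, 0) (50, 13.6729)]
11. shoelace: 98.1764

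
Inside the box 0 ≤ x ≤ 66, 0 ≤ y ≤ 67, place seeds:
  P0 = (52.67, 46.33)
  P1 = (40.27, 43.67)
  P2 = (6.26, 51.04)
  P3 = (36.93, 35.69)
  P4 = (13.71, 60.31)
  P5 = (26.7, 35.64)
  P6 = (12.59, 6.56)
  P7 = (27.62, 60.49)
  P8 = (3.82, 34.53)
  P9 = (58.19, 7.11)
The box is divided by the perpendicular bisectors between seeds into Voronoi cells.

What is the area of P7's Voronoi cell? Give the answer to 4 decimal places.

Area of P7's cell: 364.1176

1. box [0,66]×[0,67]: [(0, 0) (66, 0) (66, 67) (0, 67)]
2. ⊥bis P7·P0 via (40.145,53.41): [(0, 0) (9.954, 0) (47.827, 67) (0, 67)]  |A|=1935.6625
3. ⊥bis P7·P1 via (33.945,52.08): [(0, 26.5506) (43.4222, 59.2076) (47.827, 67) (0, 67)]  |A|=1064.5438
4. ⊥bis P7·P2 via (16.94,55.765): [(22.4088, 43.4038) (43.4222, 59.2076) (47.827, 67) (11.9695, 67)]  |A|=470.1165
5. ⊥bis P7·P3 via (32.275,48.09): [(22.0361, 44.2463) (25.0167, 45.3652) (43.4222, 59.2076) (47.827, 67) (11.9695, 67)]  |A|=468.6524
6. ⊥bis P7·P4 via (20.665,60.4): [(20.839, 46.952) (22.0361, 44.2463) (25.0167, 45.3652) (43.4222, 59.2076) (47.827, 67) (20.5796, 67)]  |A|=382.3443
7. ⊥bis P7·P5 via (27.16,48.065): [(20.8216, 48.2997) (28.5386, 48.014) (43.4222, 59.2076) (47.827, 67) (20.5796, 67)]  |A|=364.1176
8. ⊥bis P7·P6 via (20.105,33.525): [(20.8216, 48.2997) (28.5386, 48.014) (43.4222, 59.2076) (47.827, 67) (20.5796, 67)]  |A|=364.1176
9. ⊥bis P7·P8 via (15.72,47.51): [(20.8216, 48.2997) (28.5386, 48.014) (43.4222, 59.2076) (47.827, 67) (20.5796, 67)]  |A|=364.1176
10. ⊥bis P7·P9 via (42.905,33.8): [(20.8216, 48.2997) (28.5386, 48.014) (43.4222, 59.2076) (47.827, 67) (20.5796, 67)]  |A|=364.1176
11. canonical 5-gon: [(20.8216, 48.2997) (28.5386, 48.014) (43.4222, 59.2076) (47.827, 67) (20.5796, 67)]
12. shoelace: 364.1176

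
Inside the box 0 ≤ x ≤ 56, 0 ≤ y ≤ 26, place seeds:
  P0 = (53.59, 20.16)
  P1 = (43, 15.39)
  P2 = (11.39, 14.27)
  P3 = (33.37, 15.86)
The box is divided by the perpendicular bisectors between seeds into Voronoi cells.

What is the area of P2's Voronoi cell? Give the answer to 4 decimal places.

Area of P2's cell: 585.7639

1. box [0,56]×[0,26]: [(0, 0) (56, 0) (56, 26) (0, 26)]
2. ⊥bis P2·P0 via (32.49,17.215): [(0, 0) (34.8928, 0) (31.2638, 26) (0, 26)]  |A|=860.0359
3. ⊥bis P2·P1 via (27.195,14.83): [(0, 0) (27.7205, 0) (26.7992, 26) (0, 26)]  |A|=708.7558
4. ⊥bis P2·P3 via (22.38,15.065): [(0, 0) (23.4698, 0) (21.589, 26) (0, 26)]  |A|=585.7639
5. canonical 4-gon: [(0, 0) (23.4698, 0) (21.589, 26) (0, 26)]
6. shoelace: 585.7639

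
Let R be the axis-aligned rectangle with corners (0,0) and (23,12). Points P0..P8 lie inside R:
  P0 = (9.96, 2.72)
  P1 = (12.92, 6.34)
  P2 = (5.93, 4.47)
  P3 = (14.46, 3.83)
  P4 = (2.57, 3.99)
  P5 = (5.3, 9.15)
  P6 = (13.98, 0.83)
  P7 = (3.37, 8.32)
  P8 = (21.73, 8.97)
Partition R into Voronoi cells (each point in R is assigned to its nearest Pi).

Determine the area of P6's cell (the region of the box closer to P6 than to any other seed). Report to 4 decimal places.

Area of P6's cell: 19.9568

1. box [0,23]×[0,12]: [(0, 0) (23, 0) (23, 12) (0, 12)]
2. ⊥bis P6·P0 via (11.97,1.775): [(11.1355, 0) (23, 0) (23, 12) (16.7773, 12)]  |A|=108.5234
3. ⊥bis P6·P1 via (13.45,3.585): [(12.7584, 3.452) (11.1355, 0) (23, 0) (23, 5.4222)]  |A|=48.2439
4. ⊥bis P6·P2 via (9.955,2.65): [(12.7584, 3.452) (11.1355, 0) (23, 0) (23, 5.4222)]  |A|=48.2439
5. ⊥bis P6·P3 via (14.22,2.33): [(12.3701, 2.626) (11.1355, 0) (23, 0) (23, 0.9252)]  |A|=20.4954
6. ⊥bis P6·P4 via (8.275,2.41): [(12.3701, 2.626) (11.1355, 0) (23, 0) (23, 0.9252)]  |A|=20.4954
7. ⊥bis P6·P5 via (9.64,4.99): [(12.3701, 2.626) (11.1355, 0) (23, 0) (23, 0.9252)]  |A|=20.4954
8. ⊥bis P6·P7 via (8.675,4.575): [(12.3701, 2.626) (11.1355, 0) (23, 0) (23, 0.9252)]  |A|=20.4954
9. ⊥bis P6·P8 via (17.855,4.9): [(21.8338, 1.1118) (12.3701, 2.626) (11.1355, 0) (23, 0) (23, 0.0015)]  |A|=19.9568
10. canonical 5-gon: [(21.8338, 1.1118) (12.3701, 2.626) (11.1355, 0) (23, 0) (23, 0.0015)]
11. shoelace: 19.9568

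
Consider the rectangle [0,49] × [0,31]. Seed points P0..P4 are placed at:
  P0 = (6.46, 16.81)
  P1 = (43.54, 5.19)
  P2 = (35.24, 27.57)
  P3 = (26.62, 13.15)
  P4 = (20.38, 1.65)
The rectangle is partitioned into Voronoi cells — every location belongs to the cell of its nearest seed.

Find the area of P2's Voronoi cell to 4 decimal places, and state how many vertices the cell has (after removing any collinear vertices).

1. box [0,49]×[0,31]: [(0, 0) (49, 0) (49, 31) (0, 31)]
2. ⊥bis P2·P0 via (20.85,22.19): [(29.1462, 0) (49, 0) (49, 31) (17.5562, 31)]  |A|=795.1129
3. ⊥bis P2·P1 via (39.39,16.38): [(25.0153, 11.0489) (49, 19.944) (49, 31) (17.5562, 31)]  |A|=446.256
4. ⊥bis P2·P3 via (30.93,20.36): [(18.8299, 27.5932) (38.2779, 15.9676) (49, 19.944) (49, 31) (17.5562, 31)]  |A|=321.3339
5. ⊥bis P2·P4 via (27.81,14.61): [(18.8299, 27.5932) (38.2779, 15.9676) (49, 19.944) (49, 31) (17.5562, 31)]  |A|=321.3339
6. canonical 5-gon: [(18.8299, 27.5932) (38.2779, 15.9676) (49, 19.944) (49, 31) (17.5562, 31)]
7. shoelace: 321.3339

Area of P2's cell: 321.3339 (5 vertices)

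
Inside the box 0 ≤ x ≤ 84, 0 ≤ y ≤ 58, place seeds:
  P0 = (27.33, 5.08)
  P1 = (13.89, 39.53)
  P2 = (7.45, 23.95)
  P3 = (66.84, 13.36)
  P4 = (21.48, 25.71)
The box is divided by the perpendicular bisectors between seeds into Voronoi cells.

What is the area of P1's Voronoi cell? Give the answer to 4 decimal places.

1. box [0,84]×[0,58]: [(0, 0) (84, 0) (84, 58) (0, 58)]
2. ⊥bis P1·P0 via (20.61,22.305): [(0, 14.2644) (84, 47.0354) (84, 58) (0, 58)]  |A|=2297.4089
3. ⊥bis P1·P2 via (10.67,31.74): [(0, 36.1504) (27.239, 24.8912) (84, 47.0354) (84, 58) (0, 58)]  |A|=1999.3317
4. ⊥bis P1·P3 via (40.365,26.445): [(0, 36.1504) (27.239, 24.8912) (42.5491, 30.8641) (55.9607, 58) (0, 58)]  |A|=1391.6499
5. ⊥bis P1·P4 via (17.685,32.62): [(0, 36.1504) (13.7583, 30.4634) (53.0038, 52.0172) (55.9607, 58) (0, 58)]  |A|=1006.3212
6. canonical 5-gon: [(0, 36.1504) (13.7583, 30.4634) (53.0038, 52.0172) (55.9607, 58) (0, 58)]
7. shoelace: 1006.3212

Area of P1's cell: 1006.3212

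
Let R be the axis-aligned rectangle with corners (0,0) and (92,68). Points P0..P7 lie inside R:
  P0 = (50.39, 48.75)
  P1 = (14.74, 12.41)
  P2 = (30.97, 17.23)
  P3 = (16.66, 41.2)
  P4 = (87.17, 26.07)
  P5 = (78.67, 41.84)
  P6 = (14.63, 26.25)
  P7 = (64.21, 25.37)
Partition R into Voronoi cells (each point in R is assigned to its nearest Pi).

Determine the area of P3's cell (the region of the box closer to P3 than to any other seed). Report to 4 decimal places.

1. box [0,92]×[0,68]: [(0, 0) (92, 0) (92, 68) (0, 68)]
2. ⊥bis P3·P0 via (33.525,44.975): [(0, 0) (43.592, 0) (28.3712, 68) (0, 68)]  |A|=2446.7491
3. ⊥bis P3·P1 via (15.7,26.805): [(0, 27.852) (37.9239, 25.3229) (28.3712, 68) (0, 68)]  |A|=1366.6826
4. ⊥bis P3·P2 via (23.815,29.215): [(0, 27.852) (19.3683, 26.5604) (35.4922, 36.1863) (28.3712, 68) (0, 68)]  |A|=1267.3993
5. ⊥bis P3·P4 via (51.915,33.635): [(0, 27.852) (19.3683, 26.5604) (35.4922, 36.1863) (28.3712, 68) (0, 68)]  |A|=1267.3993
6. ⊥bis P3·P5 via (47.665,41.52): [(0, 27.852) (19.3683, 26.5604) (35.4922, 36.1863) (28.3712, 68) (0, 68)]  |A|=1267.3993
7. ⊥bis P3·P6 via (15.645,33.725): [(0, 35.8494) (28.4557, 31.9855) (35.4922, 36.1863) (28.3712, 68) (0, 68)]  |A|=1095.2075
8. ⊥bis P3·P7 via (40.435,33.285): [(0, 35.8494) (28.4557, 31.9855) (35.4922, 36.1863) (28.3712, 68) (0, 68)]  |A|=1095.2075
9. canonical 5-gon: [(0, 35.8494) (28.4557, 31.9855) (35.4922, 36.1863) (28.3712, 68) (0, 68)]
10. shoelace: 1095.2075

Area of P3's cell: 1095.2075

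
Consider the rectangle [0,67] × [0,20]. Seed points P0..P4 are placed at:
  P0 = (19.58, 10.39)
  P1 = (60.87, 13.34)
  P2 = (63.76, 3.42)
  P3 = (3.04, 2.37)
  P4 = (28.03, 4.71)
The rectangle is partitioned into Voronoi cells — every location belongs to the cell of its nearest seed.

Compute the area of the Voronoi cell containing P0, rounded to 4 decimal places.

1. box [0,67]×[0,20]: [(0, 0) (67, 0) (67, 20) (0, 20)]
2. ⊥bis P0·P1 via (40.225,11.865): [(0, 0) (41.0727, 0) (39.6438, 20) (0, 20)]  |A|=807.1649
3. ⊥bis P0·P2 via (41.67,6.905): [(0, 0) (40.5806, 0) (40.9193, 2.1468) (39.6438, 20) (0, 20)]  |A|=806.6368
4. ⊥bis P0·P3 via (11.31,6.38): [(14.4036, 0) (40.5806, 0) (40.9193, 2.1468) (39.6438, 20) (4.7059, 20)]  |A|=615.5424
5. ⊥bis P0·P4 via (23.805,7.55): [(14.4036, 0) (18.73, 0) (32.1738, 20) (4.7059, 20)]  |A|=317.943
6. canonical 4-gon: [(14.4036, 0) (18.73, 0) (32.1738, 20) (4.7059, 20)]
7. shoelace: 317.943

Area of P0's cell: 317.9430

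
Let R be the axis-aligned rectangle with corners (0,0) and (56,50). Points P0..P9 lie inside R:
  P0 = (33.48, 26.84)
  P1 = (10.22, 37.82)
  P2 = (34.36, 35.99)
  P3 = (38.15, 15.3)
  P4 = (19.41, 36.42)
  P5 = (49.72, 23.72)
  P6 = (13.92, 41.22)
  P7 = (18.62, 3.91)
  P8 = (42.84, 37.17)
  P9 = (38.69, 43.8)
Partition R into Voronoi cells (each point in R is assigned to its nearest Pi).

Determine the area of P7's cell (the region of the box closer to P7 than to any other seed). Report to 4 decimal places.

Area of P7's cell: 544.0960

1. box [0,56]×[0,50]: [(0, 0) (56, 0) (56, 50) (0, 50)]
2. ⊥bis P7·P0 via (26.05,15.375): [(0, 32.2569) (0, 0) (49.7747, 0)]  |A|=802.7896
3. ⊥bis P7·P1 via (14.42,20.865): [(16.7051, 21.4311) (0, 17.293) (0, 0) (49.7747, 0)]  |A|=677.8021
4. ⊥bis P7·P2 via (26.49,19.95): [(16.7051, 21.4311) (0, 17.293) (0, 0) (49.7747, 0)]  |A|=677.8021
5. ⊥bis P7·P3 via (28.385,9.605): [(24.394, 16.4482) (16.7051, 21.4311) (0, 17.293) (0, 0) (33.9867, 0)]  |A|=547.9603
6. ⊥bis P7·P4 via (19.015,20.165): [(24.394, 16.4482) (18.6448, 20.174) (12.2571, 20.3292) (0, 17.293) (0, 0) (33.9867, 0)]  |A|=544.096
7. ⊥bis P7·P5 via (34.17,13.815): [(24.394, 16.4482) (18.6448, 20.174) (12.2571, 20.3292) (0, 17.293) (0, 0) (33.9867, 0)]  |A|=544.096
8. ⊥bis P7·P6 via (16.27,22.565): [(24.394, 16.4482) (18.6448, 20.174) (12.2571, 20.3292) (0, 17.293) (0, 0) (33.9867, 0)]  |A|=544.096
9. ⊥bis P7·P8 via (30.73,20.54): [(24.394, 16.4482) (18.6448, 20.174) (12.2571, 20.3292) (0, 17.293) (0, 0) (33.9867, 0)]  |A|=544.096
10. ⊥bis P7·P9 via (28.655,23.855): [(24.394, 16.4482) (18.6448, 20.174) (12.2571, 20.3292) (0, 17.293) (0, 0) (33.9867, 0)]  |A|=544.096
11. canonical 6-gon: [(24.394, 16.4482) (18.6448, 20.174) (12.2571, 20.3292) (0, 17.293) (0, 0) (33.9867, 0)]
12. shoelace: 544.096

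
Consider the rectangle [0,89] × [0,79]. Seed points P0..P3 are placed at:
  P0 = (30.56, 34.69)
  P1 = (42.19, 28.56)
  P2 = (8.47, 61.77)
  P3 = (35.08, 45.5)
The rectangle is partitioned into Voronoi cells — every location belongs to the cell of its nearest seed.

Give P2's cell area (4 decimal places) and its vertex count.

Area of P2's cell: 1012.2171 (4 vertices)

1. box [0,89]×[0,79]: [(0, 0) (89, 0) (89, 79) (0, 79)]
2. ⊥bis P2·P0 via (19.515,48.23): [(0, 32.311) (57.2358, 79) (0, 79)]  |A|=1336.14
3. ⊥bis P2·P1 via (25.33,45.165): [(0, 32.311) (57.2358, 79) (0, 79)]  |A|=1336.14
4. ⊥bis P2·P3 via (21.775,53.635): [(0, 32.311) (17.4307, 46.5298) (37.2838, 79) (0, 79)]  |A|=1012.2171
5. canonical 4-gon: [(0, 32.311) (17.4307, 46.5298) (37.2838, 79) (0, 79)]
6. shoelace: 1012.2171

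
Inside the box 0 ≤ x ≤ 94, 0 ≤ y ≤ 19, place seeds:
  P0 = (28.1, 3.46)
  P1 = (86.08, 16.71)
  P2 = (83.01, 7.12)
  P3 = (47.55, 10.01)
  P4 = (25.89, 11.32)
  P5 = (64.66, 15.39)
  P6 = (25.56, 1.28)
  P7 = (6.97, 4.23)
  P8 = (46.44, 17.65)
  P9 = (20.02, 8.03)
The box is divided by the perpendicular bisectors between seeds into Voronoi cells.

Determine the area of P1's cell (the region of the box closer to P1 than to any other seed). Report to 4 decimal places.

1. box [0,94]×[0,19]: [(0, 0) (94, 0) (94, 19) (0, 19)]
2. ⊥bis P1·P0 via (57.09,10.085): [(59.3947, 0) (94, 0) (94, 19) (55.0527, 19)]  |A|=698.7499
3. ⊥bis P1·P2 via (84.545,11.915): [(94, 8.8882) (94, 19) (62.413, 19)]  |A|=159.7003
4. ⊥bis P1·P3 via (66.815,13.36): [(66.0359, 17.8402) (94, 8.8882) (94, 19) (65.8343, 19)]  |A|=157.7164
5. ⊥bis P1·P4 via (55.985,14.015): [(66.0359, 17.8402) (94, 8.8882) (94, 19) (65.8343, 19)]  |A|=157.7164
6. ⊥bis P1·P5 via (75.37,16.05): [(75.4453, 14.828) (94, 8.8882) (94, 19) (75.1882, 19)]  |A|=133.0515
7. ⊥bis P1·P6 via (55.82,8.995): [(75.4453, 14.828) (94, 8.8882) (94, 19) (75.1882, 19)]  |A|=133.0515
8. ⊥bis P1·P7 via (46.525,10.47): [(75.4453, 14.828) (94, 8.8882) (94, 19) (75.1882, 19)]  |A|=133.0515
9. ⊥bis P1·P8 via (66.26,17.18): [(75.4453, 14.828) (94, 8.8882) (94, 19) (75.1882, 19)]  |A|=133.0515
10. ⊥bis P1·P9 via (53.05,12.37): [(75.4453, 14.828) (94, 8.8882) (94, 19) (75.1882, 19)]  |A|=133.0515
11. canonical 4-gon: [(75.4453, 14.828) (94, 8.8882) (94, 19) (75.1882, 19)]
12. shoelace: 133.0515

Area of P1's cell: 133.0515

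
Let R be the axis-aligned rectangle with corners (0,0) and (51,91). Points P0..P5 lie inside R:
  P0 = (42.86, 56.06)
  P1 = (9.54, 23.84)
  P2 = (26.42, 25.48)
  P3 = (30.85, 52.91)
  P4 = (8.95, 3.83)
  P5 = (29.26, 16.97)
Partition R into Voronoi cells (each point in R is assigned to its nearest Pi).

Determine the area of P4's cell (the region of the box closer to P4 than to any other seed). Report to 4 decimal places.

1. box [0,51]×[0,91]: [(0, 0) (51, 0) (51, 91) (0, 91)]
2. ⊥bis P4·P0 via (25.905,29.945): [(0, 46.7637) (0, 0) (51, 0) (51, 13.6522)]  |A|=1540.6051
3. ⊥bis P4·P1 via (9.245,13.835): [(0, 14.1076) (0, 0) (51, 0) (51, 12.6038)]  |A|=681.1416
4. ⊥bis P4·P2 via (17.685,14.655): [(19.0598, 13.5456) (0, 14.1076) (0, 0) (35.8465, 0)]  |A|=377.2252
5. ⊥bis P4·P3 via (19.9,28.37): [(19.0598, 13.5456) (0, 14.1076) (0, 0) (35.8465, 0)]  |A|=377.2252
6. ⊥bis P4·P5 via (19.105,10.4): [(17.0312, 13.6054) (0, 14.1076) (0, 0) (25.8335, 0)]  |A|=295.8724
7. canonical 4-gon: [(17.0312, 13.6054) (0, 14.1076) (0, 0) (25.8335, 0)]
8. shoelace: 295.8724

Area of P4's cell: 295.8724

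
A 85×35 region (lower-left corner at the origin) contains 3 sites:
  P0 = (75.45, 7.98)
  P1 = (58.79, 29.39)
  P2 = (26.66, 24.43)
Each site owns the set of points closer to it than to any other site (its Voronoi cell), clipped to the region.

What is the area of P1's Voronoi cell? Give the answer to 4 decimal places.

Area of P1's cell: 750.9162

1. box [0,85]×[0,35]: [(0, 0) (85, 0) (85, 35) (0, 35)]
2. ⊥bis P1·P0 via (67.12,18.685): [(0, 0) (43.1076, 0) (85, 32.5982) (85, 35) (0, 35)]  |A|=2292.1931
3. ⊥bis P1·P2 via (42.725,26.91): [(46.4747, 2.6201) (85, 32.5982) (85, 35) (41.4761, 35)]  |A|=750.9162
4. canonical 4-gon: [(46.4747, 2.6201) (85, 32.5982) (85, 35) (41.4761, 35)]
5. shoelace: 750.9162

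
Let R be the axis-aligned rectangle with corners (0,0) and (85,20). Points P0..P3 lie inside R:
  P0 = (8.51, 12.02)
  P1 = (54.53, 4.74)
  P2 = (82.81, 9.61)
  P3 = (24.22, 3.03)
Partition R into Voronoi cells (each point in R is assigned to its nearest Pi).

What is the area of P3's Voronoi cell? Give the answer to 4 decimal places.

1. box [0,85]×[0,20]: [(0, 0) (85, 0) (85, 20) (0, 20)]
2. ⊥bis P3·P0 via (16.365,7.525): [(12.0588, 0) (85, 0) (85, 20) (23.5038, 20)]  |A|=1344.3738
3. ⊥bis P3·P1 via (39.375,3.885): [(12.0588, 0) (39.5942, 0) (38.4658, 20) (23.5038, 20)]  |A|=424.974
4. ⊥bis P3·P2 via (53.515,6.32): [(12.0588, 0) (39.5942, 0) (38.4658, 20) (23.5038, 20)]  |A|=424.974
5. canonical 4-gon: [(12.0588, 0) (39.5942, 0) (38.4658, 20) (23.5038, 20)]
6. shoelace: 424.974

Area of P3's cell: 424.9740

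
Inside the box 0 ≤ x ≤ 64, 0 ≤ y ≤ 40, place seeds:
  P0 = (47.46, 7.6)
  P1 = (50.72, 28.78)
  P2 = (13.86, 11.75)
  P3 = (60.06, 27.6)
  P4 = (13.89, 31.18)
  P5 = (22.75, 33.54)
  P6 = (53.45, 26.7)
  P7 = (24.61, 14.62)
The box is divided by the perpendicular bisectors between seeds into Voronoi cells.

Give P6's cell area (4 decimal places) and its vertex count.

Area of P6's cell: 115.0589 (3 vertices)

1. box [0,64]×[0,40]: [(0, 0) (64, 0) (64, 40) (0, 40)]
2. ⊥bis P6·P0 via (50.455,17.15): [(0, 32.9733) (64, 12.9021) (64, 40) (0, 40)]  |A|=1091.9859
3. ⊥bis P6·P1 via (52.085,27.74): [(45.2582, 18.7798) (64, 12.9021) (64, 40) (61.426, 40)]  |A|=281.2428
4. ⊥bis P6·P2 via (33.655,19.225): [(45.2582, 18.7798) (64, 12.9021) (64, 40) (61.426, 40)]  |A|=281.2428
5. ⊥bis P6·P3 via (56.755,27.15): [(55.9788, 32.8506) (45.2582, 18.7798) (58.4583, 14.6401)]  |A|=115.0589
6. ⊥bis P6·P4 via (33.67,28.94): [(55.9788, 32.8506) (45.2582, 18.7798) (58.4583, 14.6401)]  |A|=115.0589
7. ⊥bis P6·P5 via (38.1,30.12): [(55.9788, 32.8506) (45.2582, 18.7798) (58.4583, 14.6401)]  |A|=115.0589
8. ⊥bis P6·P7 via (39.03,20.66): [(55.9788, 32.8506) (45.2582, 18.7798) (58.4583, 14.6401)]  |A|=115.0589
9. canonical 3-gon: [(55.9788, 32.8506) (45.2582, 18.7798) (58.4583, 14.6401)]
10. shoelace: 115.0589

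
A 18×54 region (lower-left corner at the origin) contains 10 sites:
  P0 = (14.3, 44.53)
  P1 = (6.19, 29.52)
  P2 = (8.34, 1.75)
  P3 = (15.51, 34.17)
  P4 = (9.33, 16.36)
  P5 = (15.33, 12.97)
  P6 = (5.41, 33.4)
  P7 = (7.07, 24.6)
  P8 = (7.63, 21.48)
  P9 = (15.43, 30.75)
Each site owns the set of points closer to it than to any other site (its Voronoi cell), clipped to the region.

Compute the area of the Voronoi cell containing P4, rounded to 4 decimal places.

1. box [0,18]×[0,54]: [(0, 0) (18, 0) (18, 54) (0, 54)]
2. ⊥bis P4·P0 via (11.815,30.445): [(0, 32.5295) (0, 0) (18, 0) (18, 29.3538)]  |A|=556.9496
3. ⊥bis P4·P1 via (7.76,22.94): [(0, 21.0884) (0, 0) (18, 0) (18, 25.3833)]  |A|=418.2456
4. ⊥bis P4·P2 via (8.835,9.055): [(0, 21.0884) (0, 9.6537) (18, 8.434) (18, 25.3833)]  |A|=255.4568
5. ⊥bis P4·P3 via (12.42,25.265): [(14.4916, 24.5462) (0, 21.0884) (0, 9.6537) (18, 8.434) (18, 23.3288)]  |A|=251.8528
6. ⊥bis P4·P5 via (12.33,14.665): [(17.3521, 23.5536) (14.4916, 24.5462) (0, 21.0884) (0, 9.6537) (9.1484, 9.0338)]  |A|=180.3048
7. ⊥bis P4·P6 via (7.37,24.88): [(17.3521, 23.5536) (14.4916, 24.5462) (0, 21.0884) (0, 9.6537) (9.1484, 9.0338)]  |A|=180.3048
8. ⊥bis P4·P7 via (8.2,20.48): [(16.9753, 22.8868) (0, 18.231) (0, 9.6537) (9.1484, 9.0338)]  |A|=138.5936
9. ⊥bis P4·P8 via (8.48,18.92): [(16.1782, 21.4761) (0, 16.1044) (0, 9.6537) (9.1484, 9.0338)]  |A|=111.2727
10. ⊥bis P4·P9 via (12.38,23.555): [(16.1782, 21.4761) (0, 16.1044) (0, 9.6537) (9.1484, 9.0338)]  |A|=111.2727
11. canonical 4-gon: [(16.1782, 21.4761) (0, 16.1044) (0, 9.6537) (9.1484, 9.0338)]
12. shoelace: 111.2727

Area of P4's cell: 111.2727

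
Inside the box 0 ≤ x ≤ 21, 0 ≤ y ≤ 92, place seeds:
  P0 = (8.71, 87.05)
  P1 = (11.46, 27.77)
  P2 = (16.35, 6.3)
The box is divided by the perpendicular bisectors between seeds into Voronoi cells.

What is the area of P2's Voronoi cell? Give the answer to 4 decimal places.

1. box [0,21]×[0,92]: [(0, 0) (21, 0) (21, 92) (0, 92)]
2. ⊥bis P2·P0 via (12.53,46.675): [(0, 45.4895) (0, 0) (21, 0) (21, 47.4764)]  |A|=976.1416
3. ⊥bis P2·P1 via (13.905,17.035): [(0, 13.868) (0, 0) (21, 0) (21, 18.651)]  |A|=341.449
4. canonical 4-gon: [(0, 13.868) (0, 0) (21, 0) (21, 18.651)]
5. shoelace: 341.449

Area of P2's cell: 341.4490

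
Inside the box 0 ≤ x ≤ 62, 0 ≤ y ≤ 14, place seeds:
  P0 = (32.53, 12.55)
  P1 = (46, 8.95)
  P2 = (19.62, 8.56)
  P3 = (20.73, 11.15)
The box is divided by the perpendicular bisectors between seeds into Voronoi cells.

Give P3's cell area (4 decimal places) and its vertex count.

Area of P3's cell: 56.8719 (3 vertices)

1. box [0,62]×[0,14]: [(0, 0) (62, 0) (62, 14) (0, 14)]
2. ⊥bis P3·P0 via (26.63,11.85): [(0, 0) (28.0359, 0) (26.3749, 14) (0, 14)]  |A|=380.8759
3. ⊥bis P3·P1 via (33.365,10.05): [(0, 0) (28.0359, 0) (26.3749, 14) (0, 14)]  |A|=380.8759
4. ⊥bis P3·P2 via (20.175,9.855): [(27.2252, 6.8335) (26.3749, 14) (10.5033, 14)]  |A|=56.8719
5. canonical 3-gon: [(27.2252, 6.8335) (26.3749, 14) (10.5033, 14)]
6. shoelace: 56.8719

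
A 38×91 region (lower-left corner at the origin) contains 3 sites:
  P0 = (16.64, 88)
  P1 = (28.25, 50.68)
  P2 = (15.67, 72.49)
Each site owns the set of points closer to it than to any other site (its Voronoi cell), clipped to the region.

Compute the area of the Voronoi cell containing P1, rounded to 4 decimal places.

Area of P1's cell: 2275.3516

1. box [0,38]×[0,91]: [(0, 0) (38, 0) (38, 91) (0, 91)]
2. ⊥bis P1·P0 via (22.445,69.34): [(0, 62.3575) (0, 0) (38, 0) (38, 74.1791)]  |A|=2594.1948
3. ⊥bis P1·P2 via (21.96,61.585): [(0, 48.9185) (0, 0) (38, 0) (38, 70.8369)]  |A|=2275.3516
4. canonical 4-gon: [(0, 48.9185) (0, 0) (38, 0) (38, 70.8369)]
5. shoelace: 2275.3516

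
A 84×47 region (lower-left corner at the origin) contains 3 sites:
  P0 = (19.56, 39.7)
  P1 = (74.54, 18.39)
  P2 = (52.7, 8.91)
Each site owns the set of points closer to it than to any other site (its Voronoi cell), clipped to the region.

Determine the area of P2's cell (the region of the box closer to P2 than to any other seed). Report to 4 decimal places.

1. box [0,84]×[0,47]: [(0, 0) (84, 0) (84, 47) (0, 47)]
2. ⊥bis P2·P0 via (36.13,24.305): [(13.5485, 0) (84, 0) (84, 47) (57.2157, 47)]  |A|=2285.0421
3. ⊥bis P2·P1 via (63.62,13.65): [(51.7142, 41.0786) (13.5485, 0) (69.545, 0)]  |A|=1150.1293
4. canonical 3-gon: [(51.7142, 41.0786) (13.5485, 0) (69.545, 0)]
5. shoelace: 1150.1293

Area of P2's cell: 1150.1293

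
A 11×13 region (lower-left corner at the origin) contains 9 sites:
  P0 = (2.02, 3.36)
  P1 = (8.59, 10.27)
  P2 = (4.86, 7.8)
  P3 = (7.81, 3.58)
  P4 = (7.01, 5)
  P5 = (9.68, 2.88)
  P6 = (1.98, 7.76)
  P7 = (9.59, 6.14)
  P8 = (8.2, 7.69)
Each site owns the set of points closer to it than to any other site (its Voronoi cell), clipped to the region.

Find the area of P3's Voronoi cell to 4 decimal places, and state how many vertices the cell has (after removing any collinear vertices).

1. box [0,11]×[0,13]: [(0, 0) (11, 0) (11, 13) (0, 13)]
2. ⊥bis P3·P0 via (4.915,3.47): [(5.0468, 0) (11, 0) (11, 13) (4.5529, 13)]  |A|=80.6017
3. ⊥bis P3·P1 via (8.2,6.925): [(4.7685, 7.3251) (5.0468, 0) (11, 0) (11, 6.5985)]  |A|=42.363
4. ⊥bis P3·P2 via (6.335,5.69): [(8.1157, 6.9348) (4.8696, 4.6656) (5.0468, 0) (11, 0) (11, 6.5985)]  |A|=37.9318
5. ⊥bis P3·P4 via (7.41,4.29): [(4.9368, 2.8966) (5.0468, 0) (11, 0) (11, 6.3125)]  |A|=27.7592
6. ⊥bis P3·P5 via (8.745,3.23): [(9.6046, 5.5264) (4.9368, 2.8966) (5.0468, 0) (7.5359, 0)]  |A|=13.783
7. ⊥bis P3·P6 via (4.895,5.67): [(9.6046, 5.5264) (4.9368, 2.8966) (5.0468, 0) (7.5359, 0)]  |A|=13.783
8. ⊥bis P3·P7 via (8.7,4.86): [(9.2199, 4.4985) (8.5755, 4.9466) (4.9368, 2.8966) (5.0468, 0) (7.5359, 0)]  |A|=13.3656
9. ⊥bis P3·P8 via (8.005,5.635): [(9.2199, 4.4985) (8.5755, 4.9466) (4.9368, 2.8966) (5.0468, 0) (7.5359, 0)]  |A|=13.3656
10. canonical 5-gon: [(9.2199, 4.4985) (8.5755, 4.9466) (4.9368, 2.8966) (5.0468, 0) (7.5359, 0)]
11. shoelace: 13.3656

Area of P3's cell: 13.3656 (5 vertices)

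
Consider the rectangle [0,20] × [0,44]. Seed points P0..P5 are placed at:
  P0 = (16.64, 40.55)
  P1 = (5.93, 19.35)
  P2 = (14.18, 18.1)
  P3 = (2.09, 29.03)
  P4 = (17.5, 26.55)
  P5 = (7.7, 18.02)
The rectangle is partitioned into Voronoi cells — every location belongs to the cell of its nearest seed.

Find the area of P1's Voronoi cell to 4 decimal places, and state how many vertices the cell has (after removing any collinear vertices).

1. box [0,20]×[0,44]: [(0, 0) (20, 0) (20, 44) (0, 44)]
2. ⊥bis P1·P0 via (11.285,29.95): [(0, 35.6511) (0, 0) (20, 0) (20, 25.5473)]  |A|=611.9833
3. ⊥bis P1·P2 via (10.055,18.725): [(11.7223, 29.7291) (0, 35.6511) (0, 0) (7.2179, 0)]  |A|=316.2464
4. ⊥bis P1·P3 via (4.01,24.19): [(11.3226, 27.0908) (0, 22.5993) (0, 0) (7.2179, 0)]  |A|=225.7099
5. ⊥bis P1·P4 via (11.715,22.95): [(10.8948, 24.268) (9.5706, 26.3959) (0, 22.5993) (0, 0) (7.2179, 0)]  |A|=223.3857
6. ⊥bis P1·P5 via (6.815,18.685): [(10.8657, 24.0758) (10.8948, 24.268) (9.5706, 26.3959) (0, 22.5993) (0, 9.6154)]  |A|=84.2583
7. canonical 5-gon: [(10.8657, 24.0758) (10.8948, 24.268) (9.5706, 26.3959) (0, 22.5993) (0, 9.6154)]
8. shoelace: 84.2583

Area of P1's cell: 84.2583 (5 vertices)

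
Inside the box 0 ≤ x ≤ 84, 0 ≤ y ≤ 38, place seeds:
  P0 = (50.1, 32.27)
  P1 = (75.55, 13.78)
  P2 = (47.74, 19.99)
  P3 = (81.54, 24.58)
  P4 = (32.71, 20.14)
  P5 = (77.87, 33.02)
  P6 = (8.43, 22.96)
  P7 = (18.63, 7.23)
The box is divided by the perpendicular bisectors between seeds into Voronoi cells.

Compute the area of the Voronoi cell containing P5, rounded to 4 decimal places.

Area of P5's cell: 225.4960

1. box [0,84]×[0,38]: [(0, 0) (84, 0) (84, 38) (0, 38)]
2. ⊥bis P5·P0 via (63.985,32.645): [(64.8667, 0) (84, 0) (84, 38) (63.8404, 38)]  |A|=746.5663
3. ⊥bis P5·P1 via (76.71,23.4): [(64.1939, 24.9092) (84, 22.521) (84, 38) (63.8404, 38)]  |A|=285.2422
4. ⊥bis P5·P2 via (62.805,26.505): [(64.1939, 24.9092) (84, 22.521) (84, 38) (63.8404, 38)]  |A|=285.2422
5. ⊥bis P5·P3 via (79.705,28.8): [(64.1939, 24.9092) (69.3323, 24.2896) (84, 30.6676) (84, 38) (63.8404, 38)]  |A|=225.496
6. ⊥bis P5·P4 via (55.29,26.58): [(64.1939, 24.9092) (69.3323, 24.2896) (84, 30.6676) (84, 38) (63.8404, 38)]  |A|=225.496
7. ⊥bis P5·P6 via (43.15,27.99): [(64.1939, 24.9092) (69.3323, 24.2896) (84, 30.6676) (84, 38) (63.8404, 38)]  |A|=225.496
8. ⊥bis P5·P7 via (48.25,20.125): [(64.1939, 24.9092) (69.3323, 24.2896) (84, 30.6676) (84, 38) (63.8404, 38)]  |A|=225.496
9. canonical 5-gon: [(64.1939, 24.9092) (69.3323, 24.2896) (84, 30.6676) (84, 38) (63.8404, 38)]
10. shoelace: 225.496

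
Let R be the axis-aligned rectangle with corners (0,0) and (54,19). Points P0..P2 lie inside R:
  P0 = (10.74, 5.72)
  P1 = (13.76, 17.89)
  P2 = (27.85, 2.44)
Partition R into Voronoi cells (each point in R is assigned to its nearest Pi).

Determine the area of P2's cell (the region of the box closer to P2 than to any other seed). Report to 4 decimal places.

Area of P2's cell: 601.2397

1. box [0,54]×[0,19]: [(0, 0) (54, 0) (54, 19) (0, 19)]
2. ⊥bis P2·P0 via (19.295,4.08): [(18.5129, 0) (54, 0) (54, 19) (22.1552, 19)]  |A|=639.6537
3. ⊥bis P2·P1 via (20.805,10.165): [(20.3887, 9.7854) (18.5129, 0) (54, 0) (54, 19) (30.4928, 19)]  |A|=601.2397
4. canonical 5-gon: [(20.3887, 9.7854) (18.5129, 0) (54, 0) (54, 19) (30.4928, 19)]
5. shoelace: 601.2397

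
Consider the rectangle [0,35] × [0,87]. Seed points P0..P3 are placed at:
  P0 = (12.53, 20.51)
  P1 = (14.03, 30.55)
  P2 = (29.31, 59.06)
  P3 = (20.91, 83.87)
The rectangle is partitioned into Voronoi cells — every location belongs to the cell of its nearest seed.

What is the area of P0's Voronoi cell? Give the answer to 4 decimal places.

1. box [0,35]×[0,87]: [(0, 0) (35, 0) (35, 87) (0, 87)]
2. ⊥bis P0·P1 via (13.28,25.53): [(0, 27.5141) (0, 0) (35, 0) (35, 22.285)]  |A|=871.4833
3. ⊥bis P0·P2 via (20.92,39.785): [(0, 27.5141) (0, 0) (35, 0) (35, 22.285)]  |A|=871.4833
4. ⊥bis P0·P3 via (16.72,52.19): [(0, 27.5141) (0, 0) (35, 0) (35, 22.285)]  |A|=871.4833
5. canonical 4-gon: [(0, 27.5141) (0, 0) (35, 0) (35, 22.285)]
6. shoelace: 871.4833

Area of P0's cell: 871.4833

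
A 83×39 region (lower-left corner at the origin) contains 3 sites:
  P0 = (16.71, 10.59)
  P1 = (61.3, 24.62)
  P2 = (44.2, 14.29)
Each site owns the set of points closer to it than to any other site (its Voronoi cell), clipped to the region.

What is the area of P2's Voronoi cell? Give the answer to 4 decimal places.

1. box [0,83]×[0,39]: [(0, 0) (83, 0) (83, 39) (0, 39)]
2. ⊥bis P2·P0 via (30.455,12.44): [(32.1294, 0) (83, 0) (83, 39) (26.8802, 39)]  |A|=2086.3142
3. ⊥bis P2·P1 via (52.75,19.455): [(32.1294, 0) (64.5026, 0) (40.943, 39) (26.8802, 39)]  |A|=905.504
4. canonical 4-gon: [(32.1294, 0) (64.5026, 0) (40.943, 39) (26.8802, 39)]
5. shoelace: 905.504

Area of P2's cell: 905.5040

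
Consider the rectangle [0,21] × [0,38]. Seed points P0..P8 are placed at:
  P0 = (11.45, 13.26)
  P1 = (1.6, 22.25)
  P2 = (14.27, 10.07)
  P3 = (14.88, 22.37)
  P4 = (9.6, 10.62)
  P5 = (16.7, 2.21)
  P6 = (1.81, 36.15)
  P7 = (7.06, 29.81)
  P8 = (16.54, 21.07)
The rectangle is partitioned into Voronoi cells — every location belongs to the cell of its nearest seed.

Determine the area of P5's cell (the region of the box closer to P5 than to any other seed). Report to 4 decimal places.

1. box [0,21]×[0,38]: [(0, 0) (21, 0) (21, 38) (0, 38)]
2. ⊥bis P5·P0 via (14.075,7.735): [(0, 1.0478) (0, 0) (21, 0) (21, 11.0252)]  |A|=126.7659
3. ⊥bis P5·P1 via (9.15,12.23): [(0, 1.0478) (0, 0) (21, 0) (21, 11.0252)]  |A|=126.7659
4. ⊥bis P5·P2 via (15.485,6.14): [(1.8371, 1.9206) (0, 1.0478) (0, 0) (21, 0) (21, 7.845)]  |A|=96.2955
5. ⊥bis P5·P3 via (15.79,12.29): [(1.8371, 1.9206) (0, 1.0478) (0, 0) (21, 0) (21, 7.845)]  |A|=96.2955
6. ⊥bis P5·P4 via (13.15,6.415): [(11.2869, 4.8421) (5.5514, 0) (21, 0) (21, 7.845)]  |A|=75.5017
7. ⊥bis P5·P6 via (9.255,19.18): [(11.2869, 4.8421) (5.5514, 0) (21, 0) (21, 7.845)]  |A|=75.5017
8. ⊥bis P5·P7 via (11.88,16.01): [(11.2869, 4.8421) (5.5514, 0) (21, 0) (21, 7.845)]  |A|=75.5017
9. ⊥bis P5·P8 via (16.62,11.64): [(11.2869, 4.8421) (5.5514, 0) (21, 0) (21, 7.845)]  |A|=75.5017
10. canonical 4-gon: [(11.2869, 4.8421) (5.5514, 0) (21, 0) (21, 7.845)]
11. shoelace: 75.5017

Area of P5's cell: 75.5017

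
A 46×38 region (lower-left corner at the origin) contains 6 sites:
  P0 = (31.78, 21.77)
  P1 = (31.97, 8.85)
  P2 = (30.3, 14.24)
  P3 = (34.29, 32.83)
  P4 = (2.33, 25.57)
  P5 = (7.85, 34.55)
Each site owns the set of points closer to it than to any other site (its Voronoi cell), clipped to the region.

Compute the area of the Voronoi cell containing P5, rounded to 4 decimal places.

1. box [0,46]×[0,38]: [(0, 0) (46, 0) (46, 38) (0, 38)]
2. ⊥bis P5·P0 via (19.815,28.16): [(0, 0) (4.7759, 0) (25.0701, 38) (0, 38)]  |A|=567.0752
3. ⊥bis P5·P1 via (19.91,21.7): [(0, 3.014) (12.8026, 15.0295) (25.0701, 38) (0, 38)]  |A|=511.8915
4. ⊥bis P5·P2 via (19.075,24.395): [(0, 3.3101) (15.9732, 20.9663) (25.0701, 38) (0, 38)]  |A|=490.5716
5. ⊥bis P5·P3 via (21.07,33.69): [(0, 3.3101) (15.9732, 20.9663) (20.8344, 30.0688) (21.3504, 38) (0, 38)]  |A|=475.8207
6. ⊥bis P5·P4 via (5.09,30.06): [(0, 33.1888) (16.9396, 22.776) (20.8344, 30.0688) (21.3504, 38) (0, 38)]  |A|=216.8323
7. canonical 5-gon: [(0, 33.1888) (16.9396, 22.776) (20.8344, 30.0688) (21.3504, 38) (0, 38)]
8. shoelace: 216.8323

Area of P5's cell: 216.8323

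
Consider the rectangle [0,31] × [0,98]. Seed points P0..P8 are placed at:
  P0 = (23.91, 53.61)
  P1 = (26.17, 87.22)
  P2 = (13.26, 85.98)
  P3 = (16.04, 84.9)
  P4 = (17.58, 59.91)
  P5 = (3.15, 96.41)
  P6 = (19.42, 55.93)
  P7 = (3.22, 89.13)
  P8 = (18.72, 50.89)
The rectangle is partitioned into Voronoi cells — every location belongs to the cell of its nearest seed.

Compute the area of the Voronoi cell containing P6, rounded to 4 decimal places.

1. box [0,31]×[0,98]: [(0, 0) (31, 0) (31, 98) (0, 98)]
2. ⊥bis P6·P0 via (21.665,54.77): [(0, 12.8408) (31, 72.8364) (31, 98) (0, 98)]  |A|=1710.0034
3. ⊥bis P6·P1 via (22.795,71.575): [(0, 76.4924) (0, 12.8408) (29.5907, 70.109)]  |A|=941.7494
4. ⊥bis P6·P2 via (16.34,70.955): [(21.1235, 71.9356) (0, 67.6054) (0, 12.8408) (29.5907, 70.109)]  |A|=847.8872
5. ⊥bis P6·P3 via (17.73,70.415): [(24.507, 71.2057) (8.3896, 69.3252) (0, 67.6054) (0, 12.8408) (29.5907, 70.109)]  |A|=838.824
6. ⊥bis P6·P4 via (18.5,57.92): [(0, 49.3672) (0, 12.8408) (24.7968, 60.8311)]  |A|=452.8696
7. ⊥bis P6·P5 via (11.285,76.17): [(0, 49.3672) (0, 12.8408) (24.7968, 60.8311)]  |A|=452.8696
8. ⊥bis P6·P7 via (11.32,72.53): [(0, 49.3672) (0, 12.8408) (24.7968, 60.8311)]  |A|=452.8696
9. ⊥bis P6·P8 via (19.07,53.41): [(11.13, 54.5128) (20.8356, 53.1648) (24.7968, 60.8311)]  |A|=39.8726
10. canonical 3-gon: [(11.13, 54.5128) (20.8356, 53.1648) (24.7968, 60.8311)]
11. shoelace: 39.8726

Area of P6's cell: 39.8726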